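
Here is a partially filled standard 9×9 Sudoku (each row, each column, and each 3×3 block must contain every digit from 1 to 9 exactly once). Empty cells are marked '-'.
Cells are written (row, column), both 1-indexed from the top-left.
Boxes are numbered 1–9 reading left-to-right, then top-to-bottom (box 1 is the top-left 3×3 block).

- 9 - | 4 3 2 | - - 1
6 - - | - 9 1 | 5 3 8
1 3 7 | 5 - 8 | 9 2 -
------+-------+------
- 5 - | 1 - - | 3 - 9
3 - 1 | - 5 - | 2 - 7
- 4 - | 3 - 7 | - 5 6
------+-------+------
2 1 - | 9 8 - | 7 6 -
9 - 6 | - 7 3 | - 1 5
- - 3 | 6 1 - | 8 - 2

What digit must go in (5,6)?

Cell (5,6) itself could take any of {4, 6, 9} by direct elimination.
Consider where 9 can go in row 5.
(5,2) is out (column 2 already has a 9).
(5,4) is out (column 4 already has a 9).
(5,8) is out (box 6 already has a 9).
So the only cell in row 5 that can hold 9 is (5,6).
Therefore (5,6) = 9.

9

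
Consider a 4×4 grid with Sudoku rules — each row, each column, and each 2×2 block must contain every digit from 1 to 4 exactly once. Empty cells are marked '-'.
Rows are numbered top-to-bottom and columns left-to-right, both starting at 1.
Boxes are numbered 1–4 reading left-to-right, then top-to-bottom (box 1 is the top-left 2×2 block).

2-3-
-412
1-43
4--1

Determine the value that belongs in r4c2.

3

Cell r4c2 itself could take any of {2, 3} by direct elimination.
Consider where 3 can go in column 2.
r1c2 is out (row 1 already has a 3).
r3c2 is out (row 3 already has a 3).
So the only cell in column 2 that can hold 3 is r4c2.
Therefore r4c2 = 3.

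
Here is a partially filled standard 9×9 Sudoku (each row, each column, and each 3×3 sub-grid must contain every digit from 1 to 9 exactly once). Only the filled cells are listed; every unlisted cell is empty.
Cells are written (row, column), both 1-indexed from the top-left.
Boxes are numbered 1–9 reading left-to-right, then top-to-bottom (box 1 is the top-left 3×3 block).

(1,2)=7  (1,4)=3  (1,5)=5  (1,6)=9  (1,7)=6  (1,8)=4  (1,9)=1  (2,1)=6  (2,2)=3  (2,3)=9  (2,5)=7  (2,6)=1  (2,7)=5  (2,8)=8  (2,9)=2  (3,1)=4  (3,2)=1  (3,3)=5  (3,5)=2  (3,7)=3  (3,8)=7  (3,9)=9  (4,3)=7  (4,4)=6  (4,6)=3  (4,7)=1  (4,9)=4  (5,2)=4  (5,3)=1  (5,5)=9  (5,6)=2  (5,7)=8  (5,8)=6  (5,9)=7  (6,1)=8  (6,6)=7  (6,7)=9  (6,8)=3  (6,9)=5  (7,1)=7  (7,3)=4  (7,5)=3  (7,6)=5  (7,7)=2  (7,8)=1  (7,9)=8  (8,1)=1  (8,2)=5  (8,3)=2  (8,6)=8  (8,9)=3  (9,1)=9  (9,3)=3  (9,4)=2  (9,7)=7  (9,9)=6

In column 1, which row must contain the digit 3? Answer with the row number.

5

Consider where 3 can go in column 1.
(1,1) is out (row 1 already has a 3).
(4,1) is out (row 4 already has a 3).
So the only cell in column 1 that can hold 3 is (5,1).
That is row 5.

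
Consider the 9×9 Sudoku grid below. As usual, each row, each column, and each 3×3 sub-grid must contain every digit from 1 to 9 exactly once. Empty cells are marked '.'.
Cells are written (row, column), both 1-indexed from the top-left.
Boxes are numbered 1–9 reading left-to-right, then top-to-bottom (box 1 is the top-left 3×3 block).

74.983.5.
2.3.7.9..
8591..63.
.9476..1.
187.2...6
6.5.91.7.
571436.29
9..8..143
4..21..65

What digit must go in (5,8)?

9

Row 5 already contains {1, 2, 6, 7, 8}.
Column 8 already contains {1, 2, 3, 4, 5, 6, 7}.
Its 3×3 block (box 6) already contains {1, 6, 7}.
The only value from 1–9 not eliminated is 9, so (5,8) = 9.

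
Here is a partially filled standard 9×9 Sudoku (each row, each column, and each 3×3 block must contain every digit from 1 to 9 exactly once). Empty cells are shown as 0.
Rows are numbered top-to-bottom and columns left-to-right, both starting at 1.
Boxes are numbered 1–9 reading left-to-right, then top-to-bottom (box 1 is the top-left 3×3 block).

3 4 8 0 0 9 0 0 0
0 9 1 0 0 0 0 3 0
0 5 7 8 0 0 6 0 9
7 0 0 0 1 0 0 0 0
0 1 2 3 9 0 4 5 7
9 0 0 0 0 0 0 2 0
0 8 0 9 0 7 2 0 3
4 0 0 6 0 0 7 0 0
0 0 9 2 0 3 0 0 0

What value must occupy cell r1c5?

Cell r1c5 itself could take any of {2, 5, 6, 7} by direct elimination.
Consider where 6 can go in row 1.
r1c4 is out (column 4 already has a 6).
r1c7 is out (column 7 already has a 6).
r1c8 is out (box 3 already has a 6).
r1c9 is out (box 3 already has a 6).
So the only cell in row 1 that can hold 6 is r1c5.
Therefore r1c5 = 6.

6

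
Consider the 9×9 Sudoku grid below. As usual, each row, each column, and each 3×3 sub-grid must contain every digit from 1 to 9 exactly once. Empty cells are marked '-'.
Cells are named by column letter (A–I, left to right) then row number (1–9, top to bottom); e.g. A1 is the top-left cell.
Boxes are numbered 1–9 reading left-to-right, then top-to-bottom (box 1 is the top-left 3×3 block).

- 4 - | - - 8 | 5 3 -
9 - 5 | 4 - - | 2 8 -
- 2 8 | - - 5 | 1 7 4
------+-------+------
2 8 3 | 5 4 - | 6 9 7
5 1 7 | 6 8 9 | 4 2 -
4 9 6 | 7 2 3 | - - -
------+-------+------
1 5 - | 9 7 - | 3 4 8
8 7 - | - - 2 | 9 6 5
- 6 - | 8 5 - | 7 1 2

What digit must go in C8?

Row 8 already contains {2, 5, 6, 7, 8, 9}.
Column C already contains {3, 5, 6, 7, 8}.
Its 3×3 block (box 7) already contains {1, 5, 6, 7, 8}.
The only value from 1–9 not eliminated is 4, so C8 = 4.

4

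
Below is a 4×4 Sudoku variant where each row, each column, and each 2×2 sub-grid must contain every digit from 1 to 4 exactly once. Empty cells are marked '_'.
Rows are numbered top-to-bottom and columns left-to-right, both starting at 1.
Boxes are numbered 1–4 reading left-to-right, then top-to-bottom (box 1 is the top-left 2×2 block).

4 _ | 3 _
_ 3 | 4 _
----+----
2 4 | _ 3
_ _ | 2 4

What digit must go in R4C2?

Row 4 already contains {2, 4}.
Column 2 already contains {3, 4}.
Its 2×2 block (box 3) already contains {2, 4}.
The only value from 1–4 not eliminated is 1, so R4C2 = 1.

1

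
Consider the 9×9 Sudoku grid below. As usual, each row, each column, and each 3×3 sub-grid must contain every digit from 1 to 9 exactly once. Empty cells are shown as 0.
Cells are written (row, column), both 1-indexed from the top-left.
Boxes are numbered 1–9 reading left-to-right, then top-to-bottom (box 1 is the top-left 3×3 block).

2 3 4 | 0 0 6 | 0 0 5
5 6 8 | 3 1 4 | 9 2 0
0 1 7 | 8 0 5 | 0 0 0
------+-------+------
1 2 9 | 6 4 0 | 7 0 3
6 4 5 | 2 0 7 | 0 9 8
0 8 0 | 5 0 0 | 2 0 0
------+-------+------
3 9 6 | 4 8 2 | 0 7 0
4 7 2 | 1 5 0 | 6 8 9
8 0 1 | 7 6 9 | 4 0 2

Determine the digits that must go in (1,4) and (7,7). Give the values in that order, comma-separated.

9,5

For (1,4):
  Row 1 already contains {2, 3, 4, 5, 6}.
  Column 4 already contains {1, 2, 3, 4, 5, 6, 7, 8}.
  Its 3×3 block (box 2) already contains {1, 3, 4, 5, 6, 8}.
  The only value from 1–9 not eliminated is 9, so (1,4) = 9.
For (7,7):
  Consider where 5 can go in column 7.
  (1,7) is out (row 1 already has a 5).
  (3,7) is out (row 3 already has a 5).
  (5,7) is out (row 5 already has a 5).
  So the only cell in column 7 that can hold 5 is (7,7).
  So (7,7) = 5.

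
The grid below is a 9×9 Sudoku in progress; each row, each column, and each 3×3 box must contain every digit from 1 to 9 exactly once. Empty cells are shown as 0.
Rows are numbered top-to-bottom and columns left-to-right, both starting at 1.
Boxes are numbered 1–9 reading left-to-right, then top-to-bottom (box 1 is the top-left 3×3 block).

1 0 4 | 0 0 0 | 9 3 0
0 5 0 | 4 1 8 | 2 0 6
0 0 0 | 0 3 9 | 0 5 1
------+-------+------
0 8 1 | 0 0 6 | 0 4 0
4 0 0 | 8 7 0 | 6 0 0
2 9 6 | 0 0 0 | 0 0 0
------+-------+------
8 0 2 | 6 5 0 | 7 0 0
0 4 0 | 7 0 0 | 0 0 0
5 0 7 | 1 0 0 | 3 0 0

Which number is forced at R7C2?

1

Cell R7C2 itself could take any of {1, 3} by direct elimination.
Consider where 1 can go in column 2.
R1C2 is out (row 1 already has a 1).
R3C2 is out (row 3 already has a 1).
R5C2 is out (box 4 already has a 1).
R9C2 is out (row 9 already has a 1).
So the only cell in column 2 that can hold 1 is R7C2.
Therefore R7C2 = 1.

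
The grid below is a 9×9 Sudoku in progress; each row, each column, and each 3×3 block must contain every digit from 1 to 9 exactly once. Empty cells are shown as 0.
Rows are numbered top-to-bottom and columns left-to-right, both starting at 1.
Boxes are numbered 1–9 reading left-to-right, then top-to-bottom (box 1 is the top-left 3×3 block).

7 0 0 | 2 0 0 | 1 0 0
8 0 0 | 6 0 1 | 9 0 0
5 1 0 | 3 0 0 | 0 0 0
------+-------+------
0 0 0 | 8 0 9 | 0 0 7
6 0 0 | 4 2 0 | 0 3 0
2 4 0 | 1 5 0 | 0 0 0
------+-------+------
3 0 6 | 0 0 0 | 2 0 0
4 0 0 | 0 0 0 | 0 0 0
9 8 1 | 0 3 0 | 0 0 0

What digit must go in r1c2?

6

Cell r1c2 itself could take any of {3, 6, 9} by direct elimination.
Consider where 6 can go in box 1.
r1c3 is out (column 3 already has a 6).
r2c2 is out (row 2 already has a 6).
r2c3 is out (row 2 already has a 6).
r3c3 is out (column 3 already has a 6).
So the only cell in box 1 that can hold 6 is r1c2.
Therefore r1c2 = 6.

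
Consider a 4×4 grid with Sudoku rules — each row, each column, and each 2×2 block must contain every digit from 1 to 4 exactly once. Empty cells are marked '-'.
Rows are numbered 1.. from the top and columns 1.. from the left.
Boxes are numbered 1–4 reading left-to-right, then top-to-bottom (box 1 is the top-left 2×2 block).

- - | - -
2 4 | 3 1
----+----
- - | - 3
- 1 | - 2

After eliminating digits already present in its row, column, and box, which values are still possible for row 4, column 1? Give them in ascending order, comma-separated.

Row 4 already contains {1, 2}.
Column 1 already contains {2}.
Its 2×2 block (box 3) already contains {1}.
Removing those from 1–4 leaves {3, 4} as the candidates for row 4, column 1.

3,4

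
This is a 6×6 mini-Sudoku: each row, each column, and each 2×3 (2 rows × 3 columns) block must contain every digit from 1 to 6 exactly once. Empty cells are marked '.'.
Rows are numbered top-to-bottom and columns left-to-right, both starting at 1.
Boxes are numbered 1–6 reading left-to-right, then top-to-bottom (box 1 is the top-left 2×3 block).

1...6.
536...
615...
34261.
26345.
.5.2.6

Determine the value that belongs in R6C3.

Cell R6C3 itself could take any of {1, 4} by direct elimination.
Consider where 1 can go in column 3.
R1C3 is out (row 1 already has a 1).
So the only cell in column 3 that can hold 1 is R6C3.
Therefore R6C3 = 1.

1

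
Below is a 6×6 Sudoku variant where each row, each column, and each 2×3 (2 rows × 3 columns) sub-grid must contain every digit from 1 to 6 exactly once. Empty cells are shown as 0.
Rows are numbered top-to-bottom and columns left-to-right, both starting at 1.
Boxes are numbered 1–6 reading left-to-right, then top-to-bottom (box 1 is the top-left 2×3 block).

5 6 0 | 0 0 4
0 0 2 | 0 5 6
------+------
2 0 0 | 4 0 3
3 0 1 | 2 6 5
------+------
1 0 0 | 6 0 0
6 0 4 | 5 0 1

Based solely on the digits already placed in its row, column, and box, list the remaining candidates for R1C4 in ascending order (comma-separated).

Row 1 already contains {4, 5, 6}.
Column 4 already contains {2, 4, 5, 6}.
Its 2×3 block (box 2) already contains {4, 5, 6}.
Removing those from 1–6 leaves {1, 3} as the candidates for R1C4.

1,3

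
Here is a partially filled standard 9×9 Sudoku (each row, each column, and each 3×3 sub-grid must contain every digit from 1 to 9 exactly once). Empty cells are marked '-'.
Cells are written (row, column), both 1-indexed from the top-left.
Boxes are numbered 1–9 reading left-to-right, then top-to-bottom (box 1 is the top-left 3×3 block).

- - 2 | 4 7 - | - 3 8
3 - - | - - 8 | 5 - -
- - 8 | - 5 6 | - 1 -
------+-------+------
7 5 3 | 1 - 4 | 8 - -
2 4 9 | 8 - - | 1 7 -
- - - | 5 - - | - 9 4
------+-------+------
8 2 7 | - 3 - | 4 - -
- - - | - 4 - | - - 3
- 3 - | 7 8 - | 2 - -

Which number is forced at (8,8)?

Cell (8,8) itself could take any of {5, 6, 8} by direct elimination.
Consider where 8 can go in box 9.
(7,8) is out (row 7 already has a 8).
(7,9) is out (row 7 already has a 8).
(8,7) is out (column 7 already has a 8).
(9,8) is out (row 9 already has a 8).
(9,9) is out (row 9 already has a 8).
So the only cell in box 9 that can hold 8 is (8,8).
Therefore (8,8) = 8.

8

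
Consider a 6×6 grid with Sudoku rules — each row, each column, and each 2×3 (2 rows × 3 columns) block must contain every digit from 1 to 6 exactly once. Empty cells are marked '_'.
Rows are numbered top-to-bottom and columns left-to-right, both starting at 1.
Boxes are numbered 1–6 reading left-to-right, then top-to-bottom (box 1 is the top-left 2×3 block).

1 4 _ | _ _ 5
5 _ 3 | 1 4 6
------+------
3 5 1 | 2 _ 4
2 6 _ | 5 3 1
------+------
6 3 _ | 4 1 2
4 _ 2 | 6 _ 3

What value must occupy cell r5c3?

Row 5 already contains {1, 2, 3, 4, 6}.
Column 3 already contains {1, 2, 3}.
Its 2×3 block (box 5) already contains {2, 3, 4, 6}.
The only value from 1–6 not eliminated is 5, so r5c3 = 5.

5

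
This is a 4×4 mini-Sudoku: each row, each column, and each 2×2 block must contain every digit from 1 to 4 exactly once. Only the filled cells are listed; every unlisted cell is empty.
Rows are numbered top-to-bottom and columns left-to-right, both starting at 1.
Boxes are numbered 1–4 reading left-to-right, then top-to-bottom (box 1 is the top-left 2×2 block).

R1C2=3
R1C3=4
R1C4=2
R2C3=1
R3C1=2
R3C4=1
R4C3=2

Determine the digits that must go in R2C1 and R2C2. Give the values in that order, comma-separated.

For R2C1:
  Row 2 already contains {1}.
  Column 1 already contains {2}.
  Its 2×2 block (box 1) already contains {3}.
  The only value from 1–4 not eliminated is 4, so R2C1 = 4.
For R2C2:
  Consider where 2 can go in column 2.
  R3C2 is out (row 3 already has a 2).
  R4C2 is out (row 4 already has a 2).
  So the only cell in column 2 that can hold 2 is R2C2.
  So R2C2 = 2.

4,2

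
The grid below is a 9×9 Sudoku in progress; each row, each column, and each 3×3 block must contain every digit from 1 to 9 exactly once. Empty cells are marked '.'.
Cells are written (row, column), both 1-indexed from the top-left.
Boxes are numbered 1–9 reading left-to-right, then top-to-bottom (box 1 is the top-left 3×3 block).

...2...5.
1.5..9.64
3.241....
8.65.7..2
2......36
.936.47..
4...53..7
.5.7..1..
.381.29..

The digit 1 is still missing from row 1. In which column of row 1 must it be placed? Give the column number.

Consider where 1 can go in row 1.
(1,1) is out (column 1 already has a 1). (1,2) is out (box 1 already has a 1). (1,3) is out (box 1 already has a 1). (1,5) is out (column 5 already has a 1). The remaining empty cells in row 1 are similarly blocked.
So the only cell in row 1 that can hold 1 is (1,9).
That is column 9.

9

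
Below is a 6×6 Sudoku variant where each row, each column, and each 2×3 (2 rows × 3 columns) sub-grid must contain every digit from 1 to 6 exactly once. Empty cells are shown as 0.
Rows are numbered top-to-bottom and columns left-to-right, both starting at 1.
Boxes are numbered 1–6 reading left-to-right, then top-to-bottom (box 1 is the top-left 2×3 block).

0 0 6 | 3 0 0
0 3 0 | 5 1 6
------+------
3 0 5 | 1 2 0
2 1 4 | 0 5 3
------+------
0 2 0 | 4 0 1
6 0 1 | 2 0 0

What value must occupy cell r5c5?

Cell r5c5 itself could take any of {3, 6} by direct elimination.
Consider where 6 can go in row 5.
r5c1 is out (column 1 already has a 6).
r5c3 is out (column 3 already has a 6).
So the only cell in row 5 that can hold 6 is r5c5.
Therefore r5c5 = 6.

6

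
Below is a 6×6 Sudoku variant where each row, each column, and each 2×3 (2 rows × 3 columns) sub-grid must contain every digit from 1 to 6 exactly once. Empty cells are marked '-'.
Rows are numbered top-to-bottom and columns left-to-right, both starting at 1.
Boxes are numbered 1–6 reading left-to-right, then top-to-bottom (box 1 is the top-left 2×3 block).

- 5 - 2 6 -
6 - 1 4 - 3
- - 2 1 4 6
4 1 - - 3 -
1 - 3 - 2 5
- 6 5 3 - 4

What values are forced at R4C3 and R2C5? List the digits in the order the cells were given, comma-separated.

6,5

For R4C3:
  Row 4 already contains {1, 3, 4}.
  Column 3 already contains {1, 2, 3, 5}.
  Its 2×3 block (box 3) already contains {1, 2, 4}.
  The only value from 1–6 not eliminated is 6, so R4C3 = 6.
For R2C5:
  Row 2 already contains {1, 3, 4, 6}.
  Column 5 already contains {2, 3, 4, 6}.
  Its 2×3 block (box 2) already contains {2, 3, 4, 6}.
  The only value from 1–6 not eliminated is 5, so R2C5 = 5.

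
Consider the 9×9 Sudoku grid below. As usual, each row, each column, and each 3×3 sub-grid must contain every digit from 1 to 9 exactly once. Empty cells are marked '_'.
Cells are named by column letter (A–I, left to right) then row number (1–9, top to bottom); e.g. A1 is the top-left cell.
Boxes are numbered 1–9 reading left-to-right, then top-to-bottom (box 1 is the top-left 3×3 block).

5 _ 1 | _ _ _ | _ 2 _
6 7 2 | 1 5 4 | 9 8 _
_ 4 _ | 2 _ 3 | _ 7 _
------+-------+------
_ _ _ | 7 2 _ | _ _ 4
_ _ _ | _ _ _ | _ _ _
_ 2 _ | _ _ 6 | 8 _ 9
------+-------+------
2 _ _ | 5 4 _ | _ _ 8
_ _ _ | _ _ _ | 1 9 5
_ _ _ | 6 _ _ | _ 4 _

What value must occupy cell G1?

Cell G1 itself could take any of {3, 4, 6} by direct elimination.
Consider where 4 can go in column G.
G3 is out (row 3 already has a 4).
G4 is out (row 4 already has a 4).
G5 is out (box 6 already has a 4).
G7 is out (row 7 already has a 4).
G9 is out (row 9 already has a 4).
So the only cell in column G that can hold 4 is G1.
Therefore G1 = 4.

4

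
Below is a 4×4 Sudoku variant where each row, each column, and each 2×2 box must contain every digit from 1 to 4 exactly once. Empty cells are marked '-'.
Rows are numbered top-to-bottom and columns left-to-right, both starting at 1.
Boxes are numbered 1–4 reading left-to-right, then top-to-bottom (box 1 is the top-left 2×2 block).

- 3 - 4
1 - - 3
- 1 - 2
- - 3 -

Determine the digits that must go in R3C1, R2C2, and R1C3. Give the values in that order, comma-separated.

For R3C1:
  Consider where 3 can go in box 3.
  R4C1 is out (row 4 already has a 3).
  R4C2 is out (row 4 already has a 3).
  So the only cell in box 3 that can hold 3 is R3C1.
  So R3C1 = 3.
For R2C2:
  Consider where 4 can go in row 2.
  R2C3 is out (box 2 already has a 4).
  So the only cell in row 2 that can hold 4 is R2C2.
  So R2C2 = 4.
For R1C3:
  Consider where 1 can go in box 2.
  R2C3 is out (row 2 already has a 1).
  So the only cell in box 2 that can hold 1 is R1C3.
  So R1C3 = 1.

3,4,1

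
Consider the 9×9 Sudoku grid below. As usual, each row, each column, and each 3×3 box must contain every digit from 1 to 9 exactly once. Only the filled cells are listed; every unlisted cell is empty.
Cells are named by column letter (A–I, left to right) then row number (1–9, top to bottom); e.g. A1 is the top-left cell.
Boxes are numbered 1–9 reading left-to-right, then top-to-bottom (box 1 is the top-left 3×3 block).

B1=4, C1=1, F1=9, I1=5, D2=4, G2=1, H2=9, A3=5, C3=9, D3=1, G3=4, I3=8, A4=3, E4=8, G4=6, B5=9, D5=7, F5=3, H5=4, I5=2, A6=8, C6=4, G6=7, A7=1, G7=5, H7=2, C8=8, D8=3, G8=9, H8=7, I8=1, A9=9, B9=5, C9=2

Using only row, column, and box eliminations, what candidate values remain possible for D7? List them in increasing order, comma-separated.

6,8,9

Row 7 already contains {1, 2, 5}.
Column D already contains {1, 3, 4, 7}.
Its 3×3 block (box 8) already contains {3}.
Removing those from 1–9 leaves {6, 8, 9} as the candidates for D7.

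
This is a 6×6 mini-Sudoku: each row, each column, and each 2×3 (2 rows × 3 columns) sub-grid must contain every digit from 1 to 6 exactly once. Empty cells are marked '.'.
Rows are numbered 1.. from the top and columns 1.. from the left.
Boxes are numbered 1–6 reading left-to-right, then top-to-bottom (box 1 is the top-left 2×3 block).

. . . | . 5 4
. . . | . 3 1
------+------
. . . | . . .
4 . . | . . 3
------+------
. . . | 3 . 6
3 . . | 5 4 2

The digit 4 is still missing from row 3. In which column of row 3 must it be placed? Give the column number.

Consider where 4 can go in row 3.
row 3, column 1 is out (column 1 already has a 4).
row 3, column 2 is out (box 3 already has a 4).
row 3, column 3 is out (box 3 already has a 4).
row 3, column 5 is out (column 5 already has a 4).
row 3, column 6 is out (column 6 already has a 4).
So the only cell in row 3 that can hold 4 is row 3, column 4.
That is column 4.

4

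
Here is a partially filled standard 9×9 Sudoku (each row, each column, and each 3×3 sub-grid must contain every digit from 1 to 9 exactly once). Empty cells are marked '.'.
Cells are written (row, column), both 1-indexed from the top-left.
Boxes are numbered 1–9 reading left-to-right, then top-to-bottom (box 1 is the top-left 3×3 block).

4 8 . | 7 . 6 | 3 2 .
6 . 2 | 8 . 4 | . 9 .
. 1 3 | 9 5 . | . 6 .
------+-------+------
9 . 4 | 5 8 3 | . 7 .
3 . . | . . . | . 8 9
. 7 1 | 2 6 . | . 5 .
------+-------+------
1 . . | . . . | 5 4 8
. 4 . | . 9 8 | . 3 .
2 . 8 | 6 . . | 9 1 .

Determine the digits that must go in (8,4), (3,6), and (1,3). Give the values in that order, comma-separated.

1,2,9

For (8,4):
  Row 8 already contains {3, 4, 8, 9}.
  Column 4 already contains {2, 5, 6, 7, 8, 9}.
  Its 3×3 block (box 8) already contains {6, 8, 9}.
  The only value from 1–9 not eliminated is 1, so (8,4) = 1.
For (3,6):
  Row 3 already contains {1, 3, 5, 6, 9}.
  Column 6 already contains {3, 4, 6, 8}.
  Its 3×3 block (box 2) already contains {4, 5, 6, 7, 8, 9}.
  The only value from 1–9 not eliminated is 2, so (3,6) = 2.
For (1,3):
  Consider where 9 can go in row 1.
  (1,5) is out (column 5 already has a 9).
  (1,9) is out (column 9 already has a 9).
  So the only cell in row 1 that can hold 9 is (1,3).
  So (1,3) = 9.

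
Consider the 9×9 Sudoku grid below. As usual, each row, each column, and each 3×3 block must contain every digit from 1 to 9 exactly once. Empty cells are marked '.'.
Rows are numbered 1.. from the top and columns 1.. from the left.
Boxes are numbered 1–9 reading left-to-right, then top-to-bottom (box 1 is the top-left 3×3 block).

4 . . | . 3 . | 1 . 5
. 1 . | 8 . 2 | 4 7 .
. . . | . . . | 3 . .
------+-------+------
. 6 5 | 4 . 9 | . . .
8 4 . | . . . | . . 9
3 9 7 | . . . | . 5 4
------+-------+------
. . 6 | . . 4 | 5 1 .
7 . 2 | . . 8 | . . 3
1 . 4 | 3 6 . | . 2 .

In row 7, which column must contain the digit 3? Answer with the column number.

Consider where 3 can go in row 7.
row 7, column 1 is out (column 1 already has a 3).
row 7, column 4 is out (column 4 already has a 3).
row 7, column 5 is out (column 5 already has a 3).
row 7, column 9 is out (column 9 already has a 3).
So the only cell in row 7 that can hold 3 is row 7, column 2.
That is column 2.

2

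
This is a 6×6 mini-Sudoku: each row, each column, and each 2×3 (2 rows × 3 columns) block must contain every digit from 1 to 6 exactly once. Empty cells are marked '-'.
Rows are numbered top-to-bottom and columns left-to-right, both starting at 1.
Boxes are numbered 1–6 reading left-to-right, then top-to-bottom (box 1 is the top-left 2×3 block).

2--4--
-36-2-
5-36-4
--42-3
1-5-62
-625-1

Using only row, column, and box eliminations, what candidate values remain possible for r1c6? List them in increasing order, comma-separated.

5,6

Row 1 already contains {2, 4}.
Column 6 already contains {1, 2, 3, 4}.
Its 2×3 block (box 2) already contains {2, 4}.
Removing those from 1–6 leaves {5, 6} as the candidates for r1c6.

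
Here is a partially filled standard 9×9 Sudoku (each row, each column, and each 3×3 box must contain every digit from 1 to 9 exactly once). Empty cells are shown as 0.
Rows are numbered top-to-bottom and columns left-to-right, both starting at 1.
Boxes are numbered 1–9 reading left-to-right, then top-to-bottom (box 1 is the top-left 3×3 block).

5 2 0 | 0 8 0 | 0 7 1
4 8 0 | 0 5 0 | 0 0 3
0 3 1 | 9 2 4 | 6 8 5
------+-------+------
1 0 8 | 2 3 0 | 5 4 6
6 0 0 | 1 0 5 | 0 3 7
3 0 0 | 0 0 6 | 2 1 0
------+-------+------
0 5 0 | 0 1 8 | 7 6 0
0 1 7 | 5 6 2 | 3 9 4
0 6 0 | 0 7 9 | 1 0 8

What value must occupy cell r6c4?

Cell r6c4 itself could take any of {4, 7, 8} by direct elimination.
Consider where 8 can go in box 5.
r4c6 is out (row 4 already has a 8).
r5c5 is out (column 5 already has a 8).
r6c5 is out (column 5 already has a 8).
So the only cell in box 5 that can hold 8 is r6c4.
Therefore r6c4 = 8.

8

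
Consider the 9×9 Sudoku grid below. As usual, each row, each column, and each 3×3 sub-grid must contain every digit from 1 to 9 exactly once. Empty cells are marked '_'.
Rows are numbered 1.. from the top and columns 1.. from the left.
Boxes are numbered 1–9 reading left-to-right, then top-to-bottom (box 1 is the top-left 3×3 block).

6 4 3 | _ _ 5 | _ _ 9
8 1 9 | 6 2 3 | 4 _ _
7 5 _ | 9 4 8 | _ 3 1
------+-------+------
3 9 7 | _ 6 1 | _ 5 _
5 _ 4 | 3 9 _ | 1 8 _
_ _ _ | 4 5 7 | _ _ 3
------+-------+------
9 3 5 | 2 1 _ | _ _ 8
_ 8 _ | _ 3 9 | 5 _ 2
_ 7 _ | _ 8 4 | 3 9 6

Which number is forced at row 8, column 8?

Cell row 8, column 8 itself could take any of {1, 4, 7} by direct elimination.
Consider where 1 can go in column 8.
row 1, column 8 is out (box 3 already has a 1).
row 2, column 8 is out (row 2 already has a 1).
row 6, column 8 is out (box 6 already has a 1).
row 7, column 8 is out (row 7 already has a 1).
So the only cell in column 8 that can hold 1 is row 8, column 8.
Therefore row 8, column 8 = 1.

1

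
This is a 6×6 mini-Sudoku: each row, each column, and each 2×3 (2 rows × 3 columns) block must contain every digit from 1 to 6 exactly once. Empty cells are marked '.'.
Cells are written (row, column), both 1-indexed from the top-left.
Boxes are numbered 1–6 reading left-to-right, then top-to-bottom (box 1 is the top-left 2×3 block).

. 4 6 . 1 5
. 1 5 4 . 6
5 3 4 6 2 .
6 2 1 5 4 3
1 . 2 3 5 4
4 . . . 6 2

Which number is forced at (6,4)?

Row 6 already contains {2, 4, 6}.
Column 4 already contains {3, 4, 5, 6}.
Its 2×3 block (box 6) already contains {2, 3, 4, 5, 6}.
The only value from 1–6 not eliminated is 1, so (6,4) = 1.

1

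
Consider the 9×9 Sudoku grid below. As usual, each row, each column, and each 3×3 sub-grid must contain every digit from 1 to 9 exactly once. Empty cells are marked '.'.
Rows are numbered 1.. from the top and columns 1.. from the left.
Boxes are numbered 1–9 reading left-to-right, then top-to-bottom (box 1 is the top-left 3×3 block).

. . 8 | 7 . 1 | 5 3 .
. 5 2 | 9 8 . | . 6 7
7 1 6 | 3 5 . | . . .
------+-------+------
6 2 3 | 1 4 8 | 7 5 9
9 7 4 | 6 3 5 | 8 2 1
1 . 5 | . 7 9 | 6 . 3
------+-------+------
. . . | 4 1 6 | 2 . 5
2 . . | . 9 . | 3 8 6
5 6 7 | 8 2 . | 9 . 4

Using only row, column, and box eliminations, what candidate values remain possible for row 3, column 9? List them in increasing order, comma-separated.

Row 3 already contains {1, 3, 5, 6, 7}.
Column 9 already contains {1, 3, 4, 5, 6, 7, 9}.
Its 3×3 block (box 3) already contains {3, 5, 6, 7}.
Removing those from 1–9 leaves {2, 8} as the candidates for row 3, column 9.

2,8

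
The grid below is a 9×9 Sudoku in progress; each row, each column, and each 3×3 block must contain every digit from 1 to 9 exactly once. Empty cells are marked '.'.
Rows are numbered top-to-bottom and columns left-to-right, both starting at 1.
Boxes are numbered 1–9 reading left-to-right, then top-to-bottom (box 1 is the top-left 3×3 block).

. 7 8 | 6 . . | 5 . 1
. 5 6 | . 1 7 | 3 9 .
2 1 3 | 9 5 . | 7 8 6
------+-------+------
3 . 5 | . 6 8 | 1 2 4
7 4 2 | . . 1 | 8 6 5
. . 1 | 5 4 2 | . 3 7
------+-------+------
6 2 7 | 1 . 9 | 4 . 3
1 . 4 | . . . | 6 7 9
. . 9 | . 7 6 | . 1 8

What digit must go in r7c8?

Row 7 already contains {1, 2, 3, 4, 6, 7, 9}.
Column 8 already contains {1, 2, 3, 6, 7, 8, 9}.
Its 3×3 block (box 9) already contains {1, 3, 4, 6, 7, 8, 9}.
The only value from 1–9 not eliminated is 5, so r7c8 = 5.

5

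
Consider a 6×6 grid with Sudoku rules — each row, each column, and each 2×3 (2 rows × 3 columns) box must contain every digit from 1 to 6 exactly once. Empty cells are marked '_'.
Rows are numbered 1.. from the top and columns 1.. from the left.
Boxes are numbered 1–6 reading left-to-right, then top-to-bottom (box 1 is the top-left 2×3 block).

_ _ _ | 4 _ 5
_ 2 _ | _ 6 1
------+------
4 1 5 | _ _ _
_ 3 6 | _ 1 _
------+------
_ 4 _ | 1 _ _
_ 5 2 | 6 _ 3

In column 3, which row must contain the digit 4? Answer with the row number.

Consider where 4 can go in column 3.
row 1, column 3 is out (row 1 already has a 4).
row 5, column 3 is out (row 5 already has a 4).
So the only cell in column 3 that can hold 4 is row 2, column 3.
That is row 2.

2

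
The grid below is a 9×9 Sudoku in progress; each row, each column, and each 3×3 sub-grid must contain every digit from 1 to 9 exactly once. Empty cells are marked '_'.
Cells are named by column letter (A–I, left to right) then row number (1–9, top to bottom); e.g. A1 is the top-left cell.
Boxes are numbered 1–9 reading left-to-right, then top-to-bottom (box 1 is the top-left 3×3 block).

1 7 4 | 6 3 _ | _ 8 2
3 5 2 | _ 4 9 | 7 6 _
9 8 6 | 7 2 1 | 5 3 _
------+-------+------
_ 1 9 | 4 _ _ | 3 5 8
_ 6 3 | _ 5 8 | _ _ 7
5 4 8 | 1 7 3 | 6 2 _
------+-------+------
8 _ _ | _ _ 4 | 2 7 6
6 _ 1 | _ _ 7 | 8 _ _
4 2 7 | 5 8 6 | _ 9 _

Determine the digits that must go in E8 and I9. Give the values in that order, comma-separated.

9,3

For E8:
  Row 8 already contains {1, 6, 7, 8}.
  Column E already contains {2, 3, 4, 5, 7, 8}.
  Its 3×3 block (box 8) already contains {4, 5, 6, 7, 8}.
  The only value from 1–9 not eliminated is 9, so E8 = 9.
For I9:
  Consider where 3 can go in row 9.
  G9 is out (column G already has a 3).
  So the only cell in row 9 that can hold 3 is I9.
  So I9 = 3.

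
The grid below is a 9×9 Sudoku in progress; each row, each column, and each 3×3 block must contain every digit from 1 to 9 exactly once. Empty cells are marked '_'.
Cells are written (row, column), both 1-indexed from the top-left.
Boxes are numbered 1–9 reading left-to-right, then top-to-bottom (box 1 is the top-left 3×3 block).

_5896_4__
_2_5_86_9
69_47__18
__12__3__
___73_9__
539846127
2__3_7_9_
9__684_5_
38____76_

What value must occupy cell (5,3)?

2

Cell (5,3) itself could take any of {2, 4, 6} by direct elimination.
Consider where 2 can go in column 3.
(2,3) is out (row 2 already has a 2).
(3,3) is out (box 1 already has a 2).
(7,3) is out (row 7 already has a 2).
(8,3) is out (box 7 already has a 2).
(9,3) is out (box 7 already has a 2).
So the only cell in column 3 that can hold 2 is (5,3).
Therefore (5,3) = 2.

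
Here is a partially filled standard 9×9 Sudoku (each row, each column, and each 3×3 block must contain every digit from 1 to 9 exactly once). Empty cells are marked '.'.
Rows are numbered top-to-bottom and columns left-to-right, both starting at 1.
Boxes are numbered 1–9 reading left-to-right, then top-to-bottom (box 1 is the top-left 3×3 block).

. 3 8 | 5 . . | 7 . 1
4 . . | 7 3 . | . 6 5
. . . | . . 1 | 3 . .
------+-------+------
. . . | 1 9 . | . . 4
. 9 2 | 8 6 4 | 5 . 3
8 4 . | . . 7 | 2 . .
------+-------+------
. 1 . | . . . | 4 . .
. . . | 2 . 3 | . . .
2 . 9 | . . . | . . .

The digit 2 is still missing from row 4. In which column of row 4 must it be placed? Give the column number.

6

Consider where 2 can go in row 4.
R4C1 is out (column 1 already has a 2).
R4C2 is out (box 4 already has a 2).
R4C3 is out (column 3 already has a 2).
R4C7 is out (column 7 already has a 2).
R4C8 is out (box 6 already has a 2).
So the only cell in row 4 that can hold 2 is R4C6.
That is column 6.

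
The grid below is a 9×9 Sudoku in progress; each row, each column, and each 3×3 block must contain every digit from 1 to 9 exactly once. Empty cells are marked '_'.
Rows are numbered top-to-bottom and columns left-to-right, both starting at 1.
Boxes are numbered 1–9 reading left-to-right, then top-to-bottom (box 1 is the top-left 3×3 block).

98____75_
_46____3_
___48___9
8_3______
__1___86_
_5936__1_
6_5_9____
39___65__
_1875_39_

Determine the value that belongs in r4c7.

Cell r4c7 itself could take any of {2, 4, 9} by direct elimination.
Consider where 9 can go in box 6.
r4c8 is out (column 8 already has a 9).
r4c9 is out (column 9 already has a 9).
r5c9 is out (column 9 already has a 9).
r6c7 is out (row 6 already has a 9).
r6c9 is out (row 6 already has a 9).
So the only cell in box 6 that can hold 9 is r4c7.
Therefore r4c7 = 9.

9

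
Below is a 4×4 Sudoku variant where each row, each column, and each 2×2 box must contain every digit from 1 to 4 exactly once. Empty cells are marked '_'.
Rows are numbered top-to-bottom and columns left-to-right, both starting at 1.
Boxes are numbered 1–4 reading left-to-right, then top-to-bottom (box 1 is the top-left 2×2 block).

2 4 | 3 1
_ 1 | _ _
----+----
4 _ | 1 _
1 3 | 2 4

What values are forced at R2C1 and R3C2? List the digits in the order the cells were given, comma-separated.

3,2

For R2C1:
  Row 2 already contains {1}.
  Column 1 already contains {1, 2, 4}.
  Its 2×2 block (box 1) already contains {1, 2, 4}.
  The only value from 1–4 not eliminated is 3, so R2C1 = 3.
For R3C2:
  Row 3 already contains {1, 4}.
  Column 2 already contains {1, 3, 4}.
  Its 2×2 block (box 3) already contains {1, 3, 4}.
  The only value from 1–4 not eliminated is 2, so R3C2 = 2.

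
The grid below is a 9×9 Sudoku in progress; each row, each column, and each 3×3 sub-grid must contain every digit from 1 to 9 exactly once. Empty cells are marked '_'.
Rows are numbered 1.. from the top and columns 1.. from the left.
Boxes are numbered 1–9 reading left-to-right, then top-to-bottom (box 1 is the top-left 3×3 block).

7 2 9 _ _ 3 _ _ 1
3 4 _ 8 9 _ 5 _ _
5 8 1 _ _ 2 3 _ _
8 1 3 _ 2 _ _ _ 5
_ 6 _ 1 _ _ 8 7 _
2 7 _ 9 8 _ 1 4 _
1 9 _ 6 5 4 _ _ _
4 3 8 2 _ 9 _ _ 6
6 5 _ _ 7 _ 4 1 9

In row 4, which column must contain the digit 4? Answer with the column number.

Consider where 4 can go in row 4.
row 4, column 6 is out (column 6 already has a 4).
row 4, column 7 is out (column 7 already has a 4).
row 4, column 8 is out (column 8 already has a 4).
So the only cell in row 4 that can hold 4 is row 4, column 4.
That is column 4.

4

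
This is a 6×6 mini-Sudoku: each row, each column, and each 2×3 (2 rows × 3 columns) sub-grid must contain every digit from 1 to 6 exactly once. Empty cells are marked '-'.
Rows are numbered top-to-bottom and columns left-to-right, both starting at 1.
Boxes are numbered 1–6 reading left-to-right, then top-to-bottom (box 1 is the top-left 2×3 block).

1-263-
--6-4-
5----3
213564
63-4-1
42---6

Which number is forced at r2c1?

3

Row 2 already contains {4, 6}.
Column 1 already contains {1, 2, 4, 5, 6}.
Its 2×3 block (box 1) already contains {1, 2, 6}.
The only value from 1–6 not eliminated is 3, so r2c1 = 3.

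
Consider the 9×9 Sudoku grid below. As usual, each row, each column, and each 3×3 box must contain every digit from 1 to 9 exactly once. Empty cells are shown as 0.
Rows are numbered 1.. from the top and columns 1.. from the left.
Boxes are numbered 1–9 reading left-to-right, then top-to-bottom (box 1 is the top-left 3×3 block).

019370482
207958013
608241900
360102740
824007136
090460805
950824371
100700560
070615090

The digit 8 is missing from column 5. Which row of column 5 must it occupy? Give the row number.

4

Consider where 8 can go in column 5.
row 5, column 5 is out (row 5 already has a 8).
row 8, column 5 is out (box 8 already has a 8).
So the only cell in column 5 that can hold 8 is row 4, column 5.
That is row 4.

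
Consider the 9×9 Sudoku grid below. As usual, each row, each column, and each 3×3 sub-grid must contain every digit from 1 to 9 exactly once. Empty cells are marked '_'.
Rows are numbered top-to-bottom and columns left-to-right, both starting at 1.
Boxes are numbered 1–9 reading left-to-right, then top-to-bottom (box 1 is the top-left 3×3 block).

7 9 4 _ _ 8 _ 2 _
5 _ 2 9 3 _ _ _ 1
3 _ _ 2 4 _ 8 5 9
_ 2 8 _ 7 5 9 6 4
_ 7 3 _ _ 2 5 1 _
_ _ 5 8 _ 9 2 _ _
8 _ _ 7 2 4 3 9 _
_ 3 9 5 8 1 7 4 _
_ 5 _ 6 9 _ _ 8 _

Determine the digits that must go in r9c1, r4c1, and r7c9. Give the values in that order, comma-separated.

4,1,5

For r9c1:
  Consider where 4 can go in box 7.
  r7c2 is out (row 7 already has a 4).
  r7c3 is out (row 7 already has a 4).
  r8c1 is out (row 8 already has a 4).
  r9c3 is out (column 3 already has a 4).
  So the only cell in box 7 that can hold 4 is r9c1.
  So r9c1 = 4.
For r4c1:
  Row 4 already contains {2, 4, 5, 6, 7, 8, 9}.
  Column 1 already contains {3, 5, 7, 8}.
  Its 3×3 block (box 4) already contains {2, 3, 5, 7, 8}.
  The only value from 1–9 not eliminated is 1, so r4c1 = 1.
For r7c9:
  Consider where 5 can go in row 7.
  r7c2 is out (column 2 already has a 5).
  r7c3 is out (column 3 already has a 5).
  So the only cell in row 7 that can hold 5 is r7c9.
  So r7c9 = 5.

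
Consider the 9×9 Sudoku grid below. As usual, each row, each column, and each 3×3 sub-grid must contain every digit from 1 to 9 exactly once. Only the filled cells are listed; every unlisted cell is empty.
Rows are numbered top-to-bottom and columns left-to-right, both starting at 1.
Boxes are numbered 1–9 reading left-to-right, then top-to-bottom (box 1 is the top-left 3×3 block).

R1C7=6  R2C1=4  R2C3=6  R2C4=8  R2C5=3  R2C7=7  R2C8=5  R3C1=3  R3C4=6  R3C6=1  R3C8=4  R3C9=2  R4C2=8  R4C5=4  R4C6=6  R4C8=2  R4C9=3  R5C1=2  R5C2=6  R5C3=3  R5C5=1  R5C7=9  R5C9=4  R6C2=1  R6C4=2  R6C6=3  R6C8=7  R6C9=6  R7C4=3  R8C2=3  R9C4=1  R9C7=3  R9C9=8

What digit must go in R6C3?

Cell R6C3 itself could take any of {4, 5, 9} by direct elimination.
Consider where 4 can go in row 6.
R6C1 is out (column 1 already has a 4).
R6C5 is out (column 5 already has a 4).
R6C7 is out (box 6 already has a 4).
So the only cell in row 6 that can hold 4 is R6C3.
Therefore R6C3 = 4.

4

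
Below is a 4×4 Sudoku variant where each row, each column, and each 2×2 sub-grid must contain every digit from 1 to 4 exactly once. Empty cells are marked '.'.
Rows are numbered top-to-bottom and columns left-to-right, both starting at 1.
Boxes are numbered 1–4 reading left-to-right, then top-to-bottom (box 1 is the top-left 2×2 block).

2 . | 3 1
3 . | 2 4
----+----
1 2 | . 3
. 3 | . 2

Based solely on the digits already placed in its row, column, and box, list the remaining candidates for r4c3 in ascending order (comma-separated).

Row 4 already contains {2, 3}.
Column 3 already contains {2, 3}.
Its 2×2 block (box 4) already contains {2, 3}.
Removing those from 1–4 leaves {1, 4} as the candidates for r4c3.

1,4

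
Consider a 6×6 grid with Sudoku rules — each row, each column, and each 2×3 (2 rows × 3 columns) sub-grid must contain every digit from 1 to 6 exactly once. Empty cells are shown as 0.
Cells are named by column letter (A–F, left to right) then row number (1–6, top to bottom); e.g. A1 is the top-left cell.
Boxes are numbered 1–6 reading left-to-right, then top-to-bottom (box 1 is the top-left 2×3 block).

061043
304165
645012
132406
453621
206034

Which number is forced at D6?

Row 6 already contains {2, 3, 4, 6}.
Column D already contains {1, 4, 6}.
Its 2×3 block (box 6) already contains {1, 2, 3, 4, 6}.
The only value from 1–6 not eliminated is 5, so D6 = 5.

5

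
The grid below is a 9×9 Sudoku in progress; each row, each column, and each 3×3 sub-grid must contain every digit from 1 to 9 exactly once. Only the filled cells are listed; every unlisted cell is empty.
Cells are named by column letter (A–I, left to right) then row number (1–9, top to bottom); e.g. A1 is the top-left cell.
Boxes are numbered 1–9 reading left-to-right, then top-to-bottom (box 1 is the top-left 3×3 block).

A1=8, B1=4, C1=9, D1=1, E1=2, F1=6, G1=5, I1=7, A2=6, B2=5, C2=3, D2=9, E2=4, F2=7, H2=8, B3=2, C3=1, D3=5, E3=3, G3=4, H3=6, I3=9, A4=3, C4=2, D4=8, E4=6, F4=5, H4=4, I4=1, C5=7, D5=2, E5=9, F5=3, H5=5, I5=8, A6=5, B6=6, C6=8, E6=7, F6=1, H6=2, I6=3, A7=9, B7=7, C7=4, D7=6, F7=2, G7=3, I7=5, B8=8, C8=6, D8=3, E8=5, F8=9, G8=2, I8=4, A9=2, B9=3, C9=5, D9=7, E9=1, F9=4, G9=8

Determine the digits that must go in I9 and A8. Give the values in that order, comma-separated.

6,1

For I9:
  Row 9 already contains {1, 2, 3, 4, 5, 7, 8}.
  Column I already contains {1, 3, 4, 5, 7, 8, 9}.
  Its 3×3 block (box 9) already contains {2, 3, 4, 5, 8}.
  The only value from 1–9 not eliminated is 6, so I9 = 6.
For A8:
  Row 8 already contains {2, 3, 4, 5, 6, 8, 9}.
  Column A already contains {2, 3, 5, 6, 8, 9}.
  Its 3×3 block (box 7) already contains {2, 3, 4, 5, 6, 7, 8, 9}.
  The only value from 1–9 not eliminated is 1, so A8 = 1.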